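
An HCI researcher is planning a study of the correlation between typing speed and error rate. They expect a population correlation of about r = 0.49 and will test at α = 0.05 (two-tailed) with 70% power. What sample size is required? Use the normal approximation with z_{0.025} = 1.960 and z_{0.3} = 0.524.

Fisher's z: C = ½·ln((1+r)/(1−r)) = ½·ln(2.9216) = 0.5361.
n = ((z_{α/2} + z_β)/C)² + 3.
(1.960 + 0.524) / 0.5361 = 2.484 / 0.5361 = 4.633.
n = 4.633² + 3 = 21.47 + 3 = 24.5.
Round up.

n = 25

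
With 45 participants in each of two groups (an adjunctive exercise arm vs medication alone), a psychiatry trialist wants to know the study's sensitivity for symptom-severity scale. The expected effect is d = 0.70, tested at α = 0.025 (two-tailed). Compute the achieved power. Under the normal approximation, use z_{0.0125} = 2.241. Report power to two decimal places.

power ≈ 0.86

For two equal groups, power = Φ(d·√(n/2) − z_{α/2}).
d·√(n/2) = 0.70 × √(45/2) = 0.70 × 4.743 = 3.320.
z_β = 3.320 − 2.241 = 1.079.
Power = Φ(1.079) = 0.860.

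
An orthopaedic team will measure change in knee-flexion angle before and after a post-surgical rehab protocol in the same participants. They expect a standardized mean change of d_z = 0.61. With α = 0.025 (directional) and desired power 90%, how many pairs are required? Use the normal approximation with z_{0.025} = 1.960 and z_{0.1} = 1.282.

For a paired (one-sample on differences) test: n = ((z_{α} + z_β) / d)².
z_{α} + z_β = 1.960 + 1.282 = 3.242.
n = (3.242 / 0.61)² = 5.315² = 28.25.
Round up.

n = 29 pairs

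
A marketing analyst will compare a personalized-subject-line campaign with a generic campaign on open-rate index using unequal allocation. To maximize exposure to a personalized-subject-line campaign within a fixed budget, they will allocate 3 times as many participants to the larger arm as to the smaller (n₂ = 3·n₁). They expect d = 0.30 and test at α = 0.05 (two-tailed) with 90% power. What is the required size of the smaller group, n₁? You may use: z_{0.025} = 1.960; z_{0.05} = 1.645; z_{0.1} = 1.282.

n₁ = 156

With allocation ratio k = n₂/n₁ = 3, Var(x̄₁−x̄₂) = σ²(1/n₁ + 1/(k·n₁)) = σ²·(k+1)/(k·n₁).
So n₁ = (1 + 1/k)·((z_{α/2} + z_β)/d)² = 1.333 × (3.242/0.30)².
n₁ = 1.333 × 116.78 = 155.7.
Round up: n₁ = 156, giving n₂ = 3 × 156 = 468.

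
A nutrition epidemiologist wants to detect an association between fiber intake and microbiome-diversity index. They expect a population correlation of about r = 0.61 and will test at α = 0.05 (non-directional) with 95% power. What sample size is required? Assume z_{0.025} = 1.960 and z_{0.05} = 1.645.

n = 29

Fisher's z: C = ½·ln((1+r)/(1−r)) = ½·ln(4.1282) = 0.7089.
n = ((z_{α/2} + z_β)/C)² + 3.
(1.960 + 1.645) / 0.7089 = 3.605 / 0.7089 = 5.085.
n = 5.085² + 3 = 25.86 + 3 = 28.9.
Round up.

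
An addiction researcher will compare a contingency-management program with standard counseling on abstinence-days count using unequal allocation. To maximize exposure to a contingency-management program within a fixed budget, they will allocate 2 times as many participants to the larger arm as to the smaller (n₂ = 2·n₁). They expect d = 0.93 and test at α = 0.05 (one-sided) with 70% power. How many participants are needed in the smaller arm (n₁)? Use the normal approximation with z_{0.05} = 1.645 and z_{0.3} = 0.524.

n₁ = 9

With allocation ratio k = n₂/n₁ = 2, Var(x̄₁−x̄₂) = σ²(1/n₁ + 1/(k·n₁)) = σ²·(k+1)/(k·n₁).
So n₁ = (1 + 1/k)·((z_{α} + z_β)/d)² = 1.500 × (2.169/0.93)².
n₁ = 1.500 × 5.44 = 8.2.
Round up: n₁ = 9, giving n₂ = 2 × 9 = 18.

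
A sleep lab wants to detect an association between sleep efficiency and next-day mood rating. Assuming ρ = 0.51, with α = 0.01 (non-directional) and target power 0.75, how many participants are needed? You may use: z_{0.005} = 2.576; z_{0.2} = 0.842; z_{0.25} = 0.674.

n = 37

Fisher's z: C = ½·ln((1+r)/(1−r)) = ½·ln(3.0816) = 0.5627.
n = ((z_{α/2} + z_β)/C)² + 3.
(2.576 + 0.674) / 0.5627 = 3.250 / 0.5627 = 5.776.
n = 5.776² + 3 = 33.36 + 3 = 36.4.
Round up.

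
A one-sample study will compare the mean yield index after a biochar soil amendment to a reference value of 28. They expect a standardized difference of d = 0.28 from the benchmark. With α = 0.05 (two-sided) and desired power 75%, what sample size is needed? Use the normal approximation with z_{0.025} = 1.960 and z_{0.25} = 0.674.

n = 89

For a one-sample test: n = ((z_{α/2} + z_β) / d)².
z_{α/2} + z_β = 1.960 + 0.674 = 2.634.
n = (2.634 / 0.28)² = 9.407² = 88.49.
Round up.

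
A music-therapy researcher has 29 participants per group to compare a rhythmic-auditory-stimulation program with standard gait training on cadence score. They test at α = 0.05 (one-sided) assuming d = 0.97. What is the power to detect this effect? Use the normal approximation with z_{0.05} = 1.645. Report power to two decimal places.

For two equal groups, power = Φ(d·√(n/2) − z_{α}).
d·√(n/2) = 0.97 × √(29/2) = 0.97 × 3.808 = 3.694.
z_β = 3.694 − 1.645 = 2.049.
Power = Φ(2.049) = 0.980.

power ≈ 0.98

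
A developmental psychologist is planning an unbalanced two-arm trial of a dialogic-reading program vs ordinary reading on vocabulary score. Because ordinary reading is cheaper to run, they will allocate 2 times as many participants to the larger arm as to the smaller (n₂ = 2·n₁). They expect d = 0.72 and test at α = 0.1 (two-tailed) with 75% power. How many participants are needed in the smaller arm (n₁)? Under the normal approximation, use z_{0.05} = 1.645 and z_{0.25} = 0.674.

With allocation ratio k = n₂/n₁ = 2, Var(x̄₁−x̄₂) = σ²(1/n₁ + 1/(k·n₁)) = σ²·(k+1)/(k·n₁).
So n₁ = (1 + 1/k)·((z_{α/2} + z_β)/d)² = 1.500 × (2.319/0.72)².
n₁ = 1.500 × 10.37 = 15.6.
Round up: n₁ = 16, giving n₂ = 2 × 16 = 32.

n₁ = 16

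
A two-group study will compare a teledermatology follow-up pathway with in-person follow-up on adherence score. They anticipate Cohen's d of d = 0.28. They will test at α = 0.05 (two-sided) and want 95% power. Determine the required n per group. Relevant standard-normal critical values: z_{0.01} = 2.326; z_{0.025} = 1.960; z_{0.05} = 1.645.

For two independent groups with equal n: n = 2·((z_{α/2} + z_β) / d)².
z_{α/2} + z_β = 1.960 + 1.645 = 3.605.
n = 2 × (3.605 / 0.28)² = 2 × 12.875² = 2 × 165.77 = 331.5.
Round up to the next whole participant.

n = 332 per group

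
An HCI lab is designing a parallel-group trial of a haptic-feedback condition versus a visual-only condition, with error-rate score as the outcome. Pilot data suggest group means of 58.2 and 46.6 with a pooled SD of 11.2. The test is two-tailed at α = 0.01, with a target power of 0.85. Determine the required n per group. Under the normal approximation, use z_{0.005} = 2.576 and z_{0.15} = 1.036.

n = 25 per group

Cohen's d = |M₁ − M₂| / SD_pooled = |58.2 − 46.6| / 11.2 = 11.6 / 11.2 = 1.036.
For two independent groups with equal n: n = 2·((z_{α/2} + z_β) / d)².
z_{α/2} + z_β = 2.576 + 1.036 = 3.612.
n = 2 × (3.612 / 1.036)² = 2 × 3.486² = 2 × 12.16 = 24.3.
Round up to the next whole participant.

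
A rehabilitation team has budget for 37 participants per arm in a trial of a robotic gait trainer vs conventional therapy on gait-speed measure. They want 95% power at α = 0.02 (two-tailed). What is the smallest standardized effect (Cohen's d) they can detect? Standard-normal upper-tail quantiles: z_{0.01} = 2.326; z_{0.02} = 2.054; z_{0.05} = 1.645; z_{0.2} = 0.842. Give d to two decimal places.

d_min ≈ 0.92

For two independent groups of n = 37 each: d_min = (z_{α/2} + z_β)·√(2/n).
z-sum = 2.326 + 1.645 = 3.971.
d_min = 3.971 × √(2/37) = 3.971 × 0.2325 = 0.923.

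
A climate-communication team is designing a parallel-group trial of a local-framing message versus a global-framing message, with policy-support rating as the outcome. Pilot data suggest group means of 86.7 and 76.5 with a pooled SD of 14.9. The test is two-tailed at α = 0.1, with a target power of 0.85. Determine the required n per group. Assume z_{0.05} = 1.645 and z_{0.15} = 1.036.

n = 31 per group

Cohen's d = |M₁ − M₂| / SD_pooled = |86.7 − 76.5| / 14.9 = 10.2 / 14.9 = 0.685.
For two independent groups with equal n: n = 2·((z_{α/2} + z_β) / d)².
z_{α/2} + z_β = 1.645 + 1.036 = 2.681.
n = 2 × (2.681 / 0.685)² = 2 × 3.914² = 2 × 15.32 = 30.6.
Round up to the next whole participant.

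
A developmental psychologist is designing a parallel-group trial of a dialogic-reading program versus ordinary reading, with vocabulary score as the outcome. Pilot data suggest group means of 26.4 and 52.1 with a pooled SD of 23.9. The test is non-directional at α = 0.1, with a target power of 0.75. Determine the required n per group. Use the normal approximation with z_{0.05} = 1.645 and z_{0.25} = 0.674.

n = 10 per group

Cohen's d = |M₁ − M₂| / SD_pooled = |26.4 − 52.1| / 23.9 = 25.7 / 23.9 = 1.075.
For two independent groups with equal n: n = 2·((z_{α/2} + z_β) / d)².
z_{α/2} + z_β = 1.645 + 0.674 = 2.319.
n = 2 × (2.319 / 1.075)² = 2 × 2.157² = 2 × 4.65 = 9.3.
Round up to the next whole participant.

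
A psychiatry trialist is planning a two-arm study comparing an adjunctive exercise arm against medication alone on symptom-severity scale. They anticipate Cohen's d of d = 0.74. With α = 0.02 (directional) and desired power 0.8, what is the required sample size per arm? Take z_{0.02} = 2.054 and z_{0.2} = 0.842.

n = 31 per group

For two independent groups with equal n: n = 2·((z_{α} + z_β) / d)².
z_{α} + z_β = 2.054 + 0.842 = 2.896.
n = 2 × (2.896 / 0.74)² = 2 × 3.914² = 2 × 15.32 = 30.6.
Round up to the next whole participant.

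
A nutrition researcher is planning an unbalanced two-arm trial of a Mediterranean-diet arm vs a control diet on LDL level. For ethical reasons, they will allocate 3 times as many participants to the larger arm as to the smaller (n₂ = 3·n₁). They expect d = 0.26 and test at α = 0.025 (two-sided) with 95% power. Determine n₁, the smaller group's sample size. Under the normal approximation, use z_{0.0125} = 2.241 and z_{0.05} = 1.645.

With allocation ratio k = n₂/n₁ = 3, Var(x̄₁−x̄₂) = σ²(1/n₁ + 1/(k·n₁)) = σ²·(k+1)/(k·n₁).
So n₁ = (1 + 1/k)·((z_{α/2} + z_β)/d)² = 1.333 × (3.886/0.26)².
n₁ = 1.333 × 223.39 = 297.9.
Round up: n₁ = 298, giving n₂ = 3 × 298 = 894.

n₁ = 298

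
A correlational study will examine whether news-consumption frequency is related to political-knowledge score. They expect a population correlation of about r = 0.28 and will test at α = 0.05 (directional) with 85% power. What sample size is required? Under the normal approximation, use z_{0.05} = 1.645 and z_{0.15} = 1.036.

n = 90

Fisher's z: C = ½·ln((1+r)/(1−r)) = ½·ln(1.7778) = 0.2877.
n = ((z_{α} + z_β)/C)² + 3.
(1.645 + 1.036) / 0.2877 = 2.681 / 0.2877 = 9.319.
n = 9.319² + 3 = 86.84 + 3 = 89.8.
Round up.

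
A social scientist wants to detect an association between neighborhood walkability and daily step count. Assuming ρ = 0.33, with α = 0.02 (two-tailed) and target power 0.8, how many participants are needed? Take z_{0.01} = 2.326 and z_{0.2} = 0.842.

n = 89

Fisher's z: C = ½·ln((1+r)/(1−r)) = ½·ln(1.9851) = 0.3428.
n = ((z_{α/2} + z_β)/C)² + 3.
(2.326 + 0.842) / 0.3428 = 3.168 / 0.3428 = 9.242.
n = 9.242² + 3 = 85.41 + 3 = 88.4.
Round up.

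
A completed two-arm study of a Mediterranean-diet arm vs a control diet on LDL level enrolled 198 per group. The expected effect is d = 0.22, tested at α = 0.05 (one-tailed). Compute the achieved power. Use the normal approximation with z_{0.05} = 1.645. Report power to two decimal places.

For two equal groups, power = Φ(d·√(n/2) − z_{α}).
d·√(n/2) = 0.22 × √(198/2) = 0.22 × 9.950 = 2.189.
z_β = 2.189 − 1.645 = 0.544.
Power = Φ(0.544) = 0.707.

power ≈ 0.71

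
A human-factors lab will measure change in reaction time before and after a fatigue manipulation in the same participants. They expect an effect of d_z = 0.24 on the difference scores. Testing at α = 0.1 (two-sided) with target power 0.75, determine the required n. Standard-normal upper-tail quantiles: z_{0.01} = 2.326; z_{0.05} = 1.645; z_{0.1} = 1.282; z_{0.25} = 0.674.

For a paired (one-sample on differences) test: n = ((z_{α/2} + z_β) / d)².
z_{α/2} + z_β = 1.645 + 0.674 = 2.319.
n = (2.319 / 0.24)² = 9.662² = 93.36.
Round up.

n = 94 pairs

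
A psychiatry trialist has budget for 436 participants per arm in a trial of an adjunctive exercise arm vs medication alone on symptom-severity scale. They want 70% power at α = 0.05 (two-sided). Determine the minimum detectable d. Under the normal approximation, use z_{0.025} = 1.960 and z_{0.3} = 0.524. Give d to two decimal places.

For two independent groups of n = 436 each: d_min = (z_{α/2} + z_β)·√(2/n).
z-sum = 1.960 + 0.524 = 2.484.
d_min = 2.484 × √(2/436) = 2.484 × 0.0677 = 0.168.

d_min ≈ 0.17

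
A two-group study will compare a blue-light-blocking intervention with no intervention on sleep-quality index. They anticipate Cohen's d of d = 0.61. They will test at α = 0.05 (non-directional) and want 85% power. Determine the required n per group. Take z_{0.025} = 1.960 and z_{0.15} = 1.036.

For two independent groups with equal n: n = 2·((z_{α/2} + z_β) / d)².
z_{α/2} + z_β = 1.960 + 1.036 = 2.996.
n = 2 × (2.996 / 0.61)² = 2 × 4.911² = 2 × 24.12 = 48.2.
Round up to the next whole participant.

n = 49 per group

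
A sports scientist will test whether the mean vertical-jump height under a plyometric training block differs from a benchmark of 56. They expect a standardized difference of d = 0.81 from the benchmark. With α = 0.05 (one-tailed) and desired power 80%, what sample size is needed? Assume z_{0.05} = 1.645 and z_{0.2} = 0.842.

n = 10

For a one-sample test: n = ((z_{α} + z_β) / d)².
z_{α} + z_β = 1.645 + 0.842 = 2.487.
n = (2.487 / 0.81)² = 3.070² = 9.43.
Round up.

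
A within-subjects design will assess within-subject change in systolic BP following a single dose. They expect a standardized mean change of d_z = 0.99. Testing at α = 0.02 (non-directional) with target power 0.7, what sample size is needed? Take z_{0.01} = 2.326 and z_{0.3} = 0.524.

n = 9 pairs

For a paired (one-sample on differences) test: n = ((z_{α/2} + z_β) / d)².
z_{α/2} + z_β = 2.326 + 0.524 = 2.850.
n = (2.850 / 0.99)² = 2.879² = 8.29.
Round up.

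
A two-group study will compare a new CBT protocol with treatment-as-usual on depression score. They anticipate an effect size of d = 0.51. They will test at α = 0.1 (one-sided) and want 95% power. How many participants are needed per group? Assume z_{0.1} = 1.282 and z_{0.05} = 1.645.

n = 66 per group

For two independent groups with equal n: n = 2·((z_{α} + z_β) / d)².
z_{α} + z_β = 1.282 + 1.645 = 2.927.
n = 2 × (2.927 / 0.51)² = 2 × 5.739² = 2 × 32.94 = 65.9.
Round up to the next whole participant.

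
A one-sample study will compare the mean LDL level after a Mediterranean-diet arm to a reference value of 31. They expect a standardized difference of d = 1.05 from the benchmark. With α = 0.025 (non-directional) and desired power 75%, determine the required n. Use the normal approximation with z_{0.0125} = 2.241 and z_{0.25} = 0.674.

For a one-sample test: n = ((z_{α/2} + z_β) / d)².
z_{α/2} + z_β = 2.241 + 0.674 = 2.915.
n = (2.915 / 1.05)² = 2.776² = 7.71.
Round up.

n = 8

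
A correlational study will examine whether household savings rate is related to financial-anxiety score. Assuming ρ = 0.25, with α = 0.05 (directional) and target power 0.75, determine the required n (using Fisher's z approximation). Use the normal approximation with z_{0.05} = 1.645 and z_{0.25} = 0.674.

n = 86

Fisher's z: C = ½·ln((1+r)/(1−r)) = ½·ln(1.6667) = 0.2554.
n = ((z_{α} + z_β)/C)² + 3.
(1.645 + 0.674) / 0.2554 = 2.319 / 0.2554 = 9.080.
n = 9.080² + 3 = 82.44 + 3 = 85.4.
Round up.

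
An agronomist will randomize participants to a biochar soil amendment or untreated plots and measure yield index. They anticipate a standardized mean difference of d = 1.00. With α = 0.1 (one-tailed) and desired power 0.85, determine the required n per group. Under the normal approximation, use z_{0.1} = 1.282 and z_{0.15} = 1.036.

n = 11 per group

For two independent groups with equal n: n = 2·((z_{α} + z_β) / d)².
z_{α} + z_β = 1.282 + 1.036 = 2.318.
n = 2 × (2.318 / 1.00)² = 2 × 2.318² = 2 × 5.37 = 10.7.
Round up to the next whole participant.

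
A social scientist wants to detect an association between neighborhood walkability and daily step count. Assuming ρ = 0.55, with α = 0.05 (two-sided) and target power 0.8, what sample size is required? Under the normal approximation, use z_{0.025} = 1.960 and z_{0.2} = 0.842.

n = 24

Fisher's z: C = ½·ln((1+r)/(1−r)) = ½·ln(3.4444) = 0.6184.
n = ((z_{α/2} + z_β)/C)² + 3.
(1.960 + 0.842) / 0.6184 = 2.802 / 0.6184 = 4.531.
n = 4.531² + 3 = 20.53 + 3 = 23.5.
Round up.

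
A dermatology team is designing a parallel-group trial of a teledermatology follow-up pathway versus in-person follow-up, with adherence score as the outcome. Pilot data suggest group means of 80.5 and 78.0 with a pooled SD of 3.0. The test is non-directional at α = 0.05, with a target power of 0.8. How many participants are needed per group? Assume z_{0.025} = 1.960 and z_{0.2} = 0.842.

n = 23 per group

Cohen's d = |M₁ − M₂| / SD_pooled = |80.5 − 78.0| / 3.0 = 2.5 / 3.0 = 0.833.
For two independent groups with equal n: n = 2·((z_{α/2} + z_β) / d)².
z_{α/2} + z_β = 1.960 + 0.842 = 2.802.
n = 2 × (2.802 / 0.833)² = 2 × 3.364² = 2 × 11.31 = 22.6.
Round up to the next whole participant.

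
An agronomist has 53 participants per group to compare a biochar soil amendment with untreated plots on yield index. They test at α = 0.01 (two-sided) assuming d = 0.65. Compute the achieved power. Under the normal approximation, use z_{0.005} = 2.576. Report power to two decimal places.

power ≈ 0.78

For two equal groups, power = Φ(d·√(n/2) − z_{α/2}).
d·√(n/2) = 0.65 × √(53/2) = 0.65 × 5.148 = 3.346.
z_β = 3.346 − 2.576 = 0.770.
Power = Φ(0.770) = 0.779.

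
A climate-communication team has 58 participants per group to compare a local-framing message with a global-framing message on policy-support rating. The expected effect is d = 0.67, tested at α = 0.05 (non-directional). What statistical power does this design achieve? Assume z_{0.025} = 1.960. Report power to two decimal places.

For two equal groups, power = Φ(d·√(n/2) − z_{α/2}).
d·√(n/2) = 0.67 × √(58/2) = 0.67 × 5.385 = 3.608.
z_β = 3.608 − 1.960 = 1.648.
Power = Φ(1.648) = 0.950.

power ≈ 0.95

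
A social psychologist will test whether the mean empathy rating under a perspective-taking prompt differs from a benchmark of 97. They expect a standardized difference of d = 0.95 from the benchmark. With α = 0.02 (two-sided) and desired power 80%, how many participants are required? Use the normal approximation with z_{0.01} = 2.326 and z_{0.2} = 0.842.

For a one-sample test: n = ((z_{α/2} + z_β) / d)².
z_{α/2} + z_β = 2.326 + 0.842 = 3.168.
n = (3.168 / 0.95)² = 3.335² = 11.12.
Round up.

n = 12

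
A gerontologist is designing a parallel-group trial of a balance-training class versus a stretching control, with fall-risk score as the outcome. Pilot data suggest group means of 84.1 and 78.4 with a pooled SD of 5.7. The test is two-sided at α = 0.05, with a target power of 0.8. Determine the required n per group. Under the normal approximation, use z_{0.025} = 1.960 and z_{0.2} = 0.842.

Cohen's d = |M₁ − M₂| / SD_pooled = |84.1 − 78.4| / 5.7 = 5.7 / 5.7 = 1.000.
For two independent groups with equal n: n = 2·((z_{α/2} + z_β) / d)².
z_{α/2} + z_β = 1.960 + 0.842 = 2.802.
n = 2 × (2.802 / 1.000)² = 2 × 2.802² = 2 × 7.85 = 15.7.
Round up to the next whole participant.

n = 16 per group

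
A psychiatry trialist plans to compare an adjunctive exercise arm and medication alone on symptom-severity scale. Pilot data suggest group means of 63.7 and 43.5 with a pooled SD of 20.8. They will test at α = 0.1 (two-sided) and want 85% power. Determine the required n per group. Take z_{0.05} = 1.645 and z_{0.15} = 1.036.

n = 16 per group

Cohen's d = |M₁ − M₂| / SD_pooled = |63.7 − 43.5| / 20.8 = 20.2 / 20.8 = 0.971.
For two independent groups with equal n: n = 2·((z_{α/2} + z_β) / d)².
z_{α/2} + z_β = 1.645 + 1.036 = 2.681.
n = 2 × (2.681 / 0.971)² = 2 × 2.761² = 2 × 7.62 = 15.2.
Round up to the next whole participant.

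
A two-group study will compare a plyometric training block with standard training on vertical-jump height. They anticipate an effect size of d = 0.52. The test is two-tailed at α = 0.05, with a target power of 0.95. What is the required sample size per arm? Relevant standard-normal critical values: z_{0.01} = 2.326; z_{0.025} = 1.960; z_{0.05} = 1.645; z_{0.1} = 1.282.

For two independent groups with equal n: n = 2·((z_{α/2} + z_β) / d)².
z_{α/2} + z_β = 1.960 + 1.645 = 3.605.
n = 2 × (3.605 / 0.52)² = 2 × 6.933² = 2 × 48.06 = 96.1.
Round up to the next whole participant.

n = 97 per group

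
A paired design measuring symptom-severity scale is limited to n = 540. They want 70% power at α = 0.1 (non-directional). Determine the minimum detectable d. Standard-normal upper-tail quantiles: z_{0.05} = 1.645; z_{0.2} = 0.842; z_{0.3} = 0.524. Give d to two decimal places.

d_min ≈ 0.09

For a single sample (or paired design) of n = 540: d_min = (z_{α/2} + z_β)/√n.
z-sum = 1.645 + 0.524 = 2.169.
d_min = 2.169 / √540 = 2.169 / 23.238 = 0.093.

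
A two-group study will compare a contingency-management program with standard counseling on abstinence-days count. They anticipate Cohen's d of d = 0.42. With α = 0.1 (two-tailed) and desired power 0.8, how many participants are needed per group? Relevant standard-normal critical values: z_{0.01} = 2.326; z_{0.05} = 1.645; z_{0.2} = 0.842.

n = 71 per group

For two independent groups with equal n: n = 2·((z_{α/2} + z_β) / d)².
z_{α/2} + z_β = 1.645 + 0.842 = 2.487.
n = 2 × (2.487 / 0.42)² = 2 × 5.921² = 2 × 35.06 = 70.1.
Round up to the next whole participant.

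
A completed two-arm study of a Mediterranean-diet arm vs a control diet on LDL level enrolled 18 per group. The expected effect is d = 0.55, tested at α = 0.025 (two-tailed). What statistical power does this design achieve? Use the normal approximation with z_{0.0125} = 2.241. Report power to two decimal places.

For two equal groups, power = Φ(d·√(n/2) − z_{α/2}).
d·√(n/2) = 0.55 × √(18/2) = 0.55 × 3.000 = 1.650.
z_β = 1.650 − 2.241 = -0.591.
Power = Φ(-0.591) = 0.277.

power ≈ 0.28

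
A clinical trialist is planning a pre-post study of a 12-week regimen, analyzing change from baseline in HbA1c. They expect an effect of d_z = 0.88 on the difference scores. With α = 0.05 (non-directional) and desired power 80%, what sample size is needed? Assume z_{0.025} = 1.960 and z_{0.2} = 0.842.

n = 11 pairs

For a paired (one-sample on differences) test: n = ((z_{α/2} + z_β) / d)².
z_{α/2} + z_β = 1.960 + 0.842 = 2.802.
n = (2.802 / 0.88)² = 3.184² = 10.14.
Round up.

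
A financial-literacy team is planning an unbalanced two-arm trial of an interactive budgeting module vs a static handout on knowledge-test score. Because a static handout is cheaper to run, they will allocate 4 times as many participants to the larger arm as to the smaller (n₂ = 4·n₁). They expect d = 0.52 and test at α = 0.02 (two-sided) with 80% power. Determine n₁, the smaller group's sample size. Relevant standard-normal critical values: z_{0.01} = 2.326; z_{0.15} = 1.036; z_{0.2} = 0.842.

n₁ = 47

With allocation ratio k = n₂/n₁ = 4, Var(x̄₁−x̄₂) = σ²(1/n₁ + 1/(k·n₁)) = σ²·(k+1)/(k·n₁).
So n₁ = (1 + 1/k)·((z_{α/2} + z_β)/d)² = 1.250 × (3.168/0.52)².
n₁ = 1.250 × 37.12 = 46.4.
Round up: n₁ = 47, giving n₂ = 4 × 47 = 188.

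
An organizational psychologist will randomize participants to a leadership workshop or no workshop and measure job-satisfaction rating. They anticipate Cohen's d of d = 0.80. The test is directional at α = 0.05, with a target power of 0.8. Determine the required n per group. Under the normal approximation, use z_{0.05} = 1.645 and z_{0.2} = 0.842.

n = 20 per group

For two independent groups with equal n: n = 2·((z_{α} + z_β) / d)².
z_{α} + z_β = 1.645 + 0.842 = 2.487.
n = 2 × (2.487 / 0.80)² = 2 × 3.109² = 2 × 9.66 = 19.3.
Round up to the next whole participant.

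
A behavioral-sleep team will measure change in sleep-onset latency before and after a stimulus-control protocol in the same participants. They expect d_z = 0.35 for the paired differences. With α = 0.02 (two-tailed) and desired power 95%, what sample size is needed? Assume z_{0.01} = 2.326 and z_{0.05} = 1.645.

n = 129 pairs

For a paired (one-sample on differences) test: n = ((z_{α/2} + z_β) / d)².
z_{α/2} + z_β = 2.326 + 1.645 = 3.971.
n = (3.971 / 0.35)² = 11.346² = 128.73.
Round up.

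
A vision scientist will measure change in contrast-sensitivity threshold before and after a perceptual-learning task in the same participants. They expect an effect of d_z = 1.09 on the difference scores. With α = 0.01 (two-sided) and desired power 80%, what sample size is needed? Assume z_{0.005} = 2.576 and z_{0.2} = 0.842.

For a paired (one-sample on differences) test: n = ((z_{α/2} + z_β) / d)².
z_{α/2} + z_β = 2.576 + 0.842 = 3.418.
n = (3.418 / 1.09)² = 3.136² = 9.83.
Round up.

n = 10 pairs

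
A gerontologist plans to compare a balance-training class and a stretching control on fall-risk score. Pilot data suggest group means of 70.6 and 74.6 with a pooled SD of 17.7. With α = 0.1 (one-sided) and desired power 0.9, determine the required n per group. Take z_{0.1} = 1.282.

n = 258 per group

Cohen's d = |M₁ − M₂| / SD_pooled = |70.6 − 74.6| / 17.7 = 4.0 / 17.7 = 0.226.
For two independent groups with equal n: n = 2·((z_{α} + z_β) / d)².
z_{α} + z_β = 1.282 + 1.282 = 2.564.
n = 2 × (2.564 / 0.226)² = 2 × 11.345² = 2 × 128.71 = 257.4.
Round up to the next whole participant.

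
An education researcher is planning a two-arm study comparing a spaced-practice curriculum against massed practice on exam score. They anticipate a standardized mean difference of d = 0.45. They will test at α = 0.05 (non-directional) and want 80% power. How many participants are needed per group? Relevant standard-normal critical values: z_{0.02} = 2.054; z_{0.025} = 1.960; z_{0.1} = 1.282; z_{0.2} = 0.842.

For two independent groups with equal n: n = 2·((z_{α/2} + z_β) / d)².
z_{α/2} + z_β = 1.960 + 0.842 = 2.802.
n = 2 × (2.802 / 0.45)² = 2 × 6.227² = 2 × 38.77 = 77.5.
Round up to the next whole participant.

n = 78 per group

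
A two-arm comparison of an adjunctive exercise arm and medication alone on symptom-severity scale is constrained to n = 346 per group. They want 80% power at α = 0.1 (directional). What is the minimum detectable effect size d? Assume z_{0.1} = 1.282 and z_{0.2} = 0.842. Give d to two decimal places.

d_min ≈ 0.16

For two independent groups of n = 346 each: d_min = (z_{α} + z_β)·√(2/n).
z-sum = 1.282 + 0.842 = 2.124.
d_min = 2.124 × √(2/346) = 2.124 × 0.0760 = 0.161.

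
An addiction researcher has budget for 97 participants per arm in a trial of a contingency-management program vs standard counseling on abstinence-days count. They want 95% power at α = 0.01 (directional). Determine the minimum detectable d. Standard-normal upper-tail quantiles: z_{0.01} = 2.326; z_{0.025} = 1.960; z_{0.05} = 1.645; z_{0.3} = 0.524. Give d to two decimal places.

d_min ≈ 0.57

For two independent groups of n = 97 each: d_min = (z_{α} + z_β)·√(2/n).
z-sum = 2.326 + 1.645 = 3.971.
d_min = 3.971 × √(2/97) = 3.971 × 0.1436 = 0.570.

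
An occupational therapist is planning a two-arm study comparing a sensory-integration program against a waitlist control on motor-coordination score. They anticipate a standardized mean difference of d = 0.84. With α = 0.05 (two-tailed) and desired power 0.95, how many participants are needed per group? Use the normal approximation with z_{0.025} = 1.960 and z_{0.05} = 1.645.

n = 37 per group

For two independent groups with equal n: n = 2·((z_{α/2} + z_β) / d)².
z_{α/2} + z_β = 1.960 + 1.645 = 3.605.
n = 2 × (3.605 / 0.84)² = 2 × 4.292² = 2 × 18.42 = 36.8.
Round up to the next whole participant.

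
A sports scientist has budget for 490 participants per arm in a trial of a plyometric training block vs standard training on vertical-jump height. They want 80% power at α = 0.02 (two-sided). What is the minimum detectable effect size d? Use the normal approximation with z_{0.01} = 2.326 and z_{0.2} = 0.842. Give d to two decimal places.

d_min ≈ 0.20

For two independent groups of n = 490 each: d_min = (z_{α/2} + z_β)·√(2/n).
z-sum = 2.326 + 0.842 = 3.168.
d_min = 3.168 × √(2/490) = 3.168 × 0.0639 = 0.202.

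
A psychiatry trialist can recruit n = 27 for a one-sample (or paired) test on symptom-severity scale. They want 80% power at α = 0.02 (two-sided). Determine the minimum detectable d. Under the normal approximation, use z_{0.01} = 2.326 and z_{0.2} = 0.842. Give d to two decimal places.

For a single sample (or paired design) of n = 27: d_min = (z_{α/2} + z_β)/√n.
z-sum = 2.326 + 0.842 = 3.168.
d_min = 3.168 / √27 = 3.168 / 5.196 = 0.610.

d_min ≈ 0.61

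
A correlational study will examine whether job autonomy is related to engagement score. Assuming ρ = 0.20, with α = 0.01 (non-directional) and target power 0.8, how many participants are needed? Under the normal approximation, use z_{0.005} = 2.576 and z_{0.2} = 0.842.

Fisher's z: C = ½·ln((1+r)/(1−r)) = ½·ln(1.5000) = 0.2027.
n = ((z_{α/2} + z_β)/C)² + 3.
(2.576 + 0.842) / 0.2027 = 3.418 / 0.2027 = 16.862.
n = 16.862² + 3 = 284.34 + 3 = 287.3.
Round up.

n = 288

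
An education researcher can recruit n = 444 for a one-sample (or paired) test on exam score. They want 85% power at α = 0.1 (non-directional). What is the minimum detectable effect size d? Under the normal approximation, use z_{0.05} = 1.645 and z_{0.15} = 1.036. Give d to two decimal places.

For a single sample (or paired design) of n = 444: d_min = (z_{α/2} + z_β)/√n.
z-sum = 1.645 + 1.036 = 2.681.
d_min = 2.681 / √444 = 2.681 / 21.071 = 0.127.

d_min ≈ 0.13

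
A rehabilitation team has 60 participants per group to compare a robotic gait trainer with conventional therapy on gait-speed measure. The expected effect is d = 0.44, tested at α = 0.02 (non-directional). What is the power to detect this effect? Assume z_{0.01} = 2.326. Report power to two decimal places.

For two equal groups, power = Φ(d·√(n/2) − z_{α/2}).
d·√(n/2) = 0.44 × √(60/2) = 0.44 × 5.477 = 2.410.
z_β = 2.410 − 2.326 = 0.084.
Power = Φ(0.084) = 0.533.

power ≈ 0.53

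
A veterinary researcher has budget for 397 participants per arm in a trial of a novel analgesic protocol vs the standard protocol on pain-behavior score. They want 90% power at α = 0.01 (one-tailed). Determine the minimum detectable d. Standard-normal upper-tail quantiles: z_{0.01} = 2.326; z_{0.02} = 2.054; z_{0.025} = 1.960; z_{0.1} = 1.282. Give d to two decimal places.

d_min ≈ 0.26

For two independent groups of n = 397 each: d_min = (z_{α} + z_β)·√(2/n).
z-sum = 2.326 + 1.282 = 3.608.
d_min = 3.608 × √(2/397) = 3.608 × 0.0710 = 0.256.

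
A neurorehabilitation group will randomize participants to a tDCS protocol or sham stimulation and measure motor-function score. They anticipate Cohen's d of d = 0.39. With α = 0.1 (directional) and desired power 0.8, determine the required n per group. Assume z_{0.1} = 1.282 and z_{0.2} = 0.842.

n = 60 per group

For two independent groups with equal n: n = 2·((z_{α} + z_β) / d)².
z_{α} + z_β = 1.282 + 0.842 = 2.124.
n = 2 × (2.124 / 0.39)² = 2 × 5.446² = 2 × 29.66 = 59.3.
Round up to the next whole participant.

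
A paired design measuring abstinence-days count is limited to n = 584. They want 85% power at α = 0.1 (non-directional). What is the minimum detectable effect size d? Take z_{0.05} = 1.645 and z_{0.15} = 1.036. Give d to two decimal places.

For a single sample (or paired design) of n = 584: d_min = (z_{α/2} + z_β)/√n.
z-sum = 1.645 + 1.036 = 2.681.
d_min = 2.681 / √584 = 2.681 / 24.166 = 0.111.

d_min ≈ 0.11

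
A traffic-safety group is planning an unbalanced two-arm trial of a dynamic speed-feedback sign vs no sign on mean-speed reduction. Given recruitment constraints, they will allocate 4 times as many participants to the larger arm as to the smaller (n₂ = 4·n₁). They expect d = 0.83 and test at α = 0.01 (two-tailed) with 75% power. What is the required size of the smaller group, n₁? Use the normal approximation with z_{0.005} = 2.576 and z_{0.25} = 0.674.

n₁ = 20

With allocation ratio k = n₂/n₁ = 4, Var(x̄₁−x̄₂) = σ²(1/n₁ + 1/(k·n₁)) = σ²·(k+1)/(k·n₁).
So n₁ = (1 + 1/k)·((z_{α/2} + z_β)/d)² = 1.250 × (3.250/0.83)².
n₁ = 1.250 × 15.33 = 19.2.
Round up: n₁ = 20, giving n₂ = 4 × 20 = 80.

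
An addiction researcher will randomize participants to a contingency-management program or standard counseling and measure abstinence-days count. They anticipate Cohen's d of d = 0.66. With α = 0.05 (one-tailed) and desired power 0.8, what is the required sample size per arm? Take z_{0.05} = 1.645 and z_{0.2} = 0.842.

For two independent groups with equal n: n = 2·((z_{α} + z_β) / d)².
z_{α} + z_β = 1.645 + 0.842 = 2.487.
n = 2 × (2.487 / 0.66)² = 2 × 3.768² = 2 × 14.20 = 28.4.
Round up to the next whole participant.

n = 29 per group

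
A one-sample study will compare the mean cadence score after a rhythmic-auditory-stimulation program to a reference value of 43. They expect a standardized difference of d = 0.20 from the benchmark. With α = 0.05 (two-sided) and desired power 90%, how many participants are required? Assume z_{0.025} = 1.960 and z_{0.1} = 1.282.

For a one-sample test: n = ((z_{α/2} + z_β) / d)².
z_{α/2} + z_β = 1.960 + 1.282 = 3.242.
n = (3.242 / 0.20)² = 16.210² = 262.76.
Round up.

n = 263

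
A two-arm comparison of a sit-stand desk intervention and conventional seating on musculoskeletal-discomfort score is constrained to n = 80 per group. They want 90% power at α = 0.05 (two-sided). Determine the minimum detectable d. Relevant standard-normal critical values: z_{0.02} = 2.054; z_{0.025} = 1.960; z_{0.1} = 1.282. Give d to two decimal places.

d_min ≈ 0.51

For two independent groups of n = 80 each: d_min = (z_{α/2} + z_β)·√(2/n).
z-sum = 1.960 + 1.282 = 3.242.
d_min = 3.242 × √(2/80) = 3.242 × 0.1581 = 0.513.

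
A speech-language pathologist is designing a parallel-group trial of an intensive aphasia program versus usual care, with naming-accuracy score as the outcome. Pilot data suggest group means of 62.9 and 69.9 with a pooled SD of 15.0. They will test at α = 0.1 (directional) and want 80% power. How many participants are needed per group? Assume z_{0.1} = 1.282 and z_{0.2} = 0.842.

Cohen's d = |M₁ − M₂| / SD_pooled = |62.9 − 69.9| / 15.0 = 7.0 / 15.0 = 0.467.
For two independent groups with equal n: n = 2·((z_{α} + z_β) / d)².
z_{α} + z_β = 1.282 + 0.842 = 2.124.
n = 2 × (2.124 / 0.467)² = 2 × 4.548² = 2 × 20.69 = 41.4.
Round up to the next whole participant.

n = 42 per group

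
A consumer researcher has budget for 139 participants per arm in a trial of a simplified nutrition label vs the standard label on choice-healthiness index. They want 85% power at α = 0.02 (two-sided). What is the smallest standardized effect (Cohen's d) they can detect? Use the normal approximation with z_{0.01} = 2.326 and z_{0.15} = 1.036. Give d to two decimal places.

For two independent groups of n = 139 each: d_min = (z_{α/2} + z_β)·√(2/n).
z-sum = 2.326 + 1.036 = 3.362.
d_min = 3.362 × √(2/139) = 3.362 × 0.1200 = 0.403.

d_min ≈ 0.40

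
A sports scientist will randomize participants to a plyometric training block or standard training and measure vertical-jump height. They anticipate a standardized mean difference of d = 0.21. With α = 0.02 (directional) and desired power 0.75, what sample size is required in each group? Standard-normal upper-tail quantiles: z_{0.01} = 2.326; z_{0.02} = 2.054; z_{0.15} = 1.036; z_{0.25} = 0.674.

For two independent groups with equal n: n = 2·((z_{α} + z_β) / d)².
z_{α} + z_β = 2.054 + 0.674 = 2.728.
n = 2 × (2.728 / 0.21)² = 2 × 12.990² = 2 × 168.75 = 337.5.
Round up to the next whole participant.

n = 338 per group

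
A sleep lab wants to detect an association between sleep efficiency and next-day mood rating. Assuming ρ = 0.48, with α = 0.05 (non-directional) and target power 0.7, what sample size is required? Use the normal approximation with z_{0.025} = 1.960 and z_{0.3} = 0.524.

Fisher's z: C = ½·ln((1+r)/(1−r)) = ½·ln(2.8462) = 0.5230.
n = ((z_{α/2} + z_β)/C)² + 3.
(1.960 + 0.524) / 0.5230 = 2.484 / 0.5230 = 4.750.
n = 4.750² + 3 = 22.56 + 3 = 25.6.
Round up.

n = 26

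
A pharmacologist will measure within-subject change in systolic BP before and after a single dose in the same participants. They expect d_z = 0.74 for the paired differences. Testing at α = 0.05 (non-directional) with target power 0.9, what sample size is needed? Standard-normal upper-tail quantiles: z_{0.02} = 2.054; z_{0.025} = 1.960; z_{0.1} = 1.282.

For a paired (one-sample on differences) test: n = ((z_{α/2} + z_β) / d)².
z_{α/2} + z_β = 1.960 + 1.282 = 3.242.
n = (3.242 / 0.74)² = 4.381² = 19.19.
Round up.

n = 20 pairs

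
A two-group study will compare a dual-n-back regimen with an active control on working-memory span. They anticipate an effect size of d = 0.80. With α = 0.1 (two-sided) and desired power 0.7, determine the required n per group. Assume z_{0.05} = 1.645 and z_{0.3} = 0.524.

n = 15 per group

For two independent groups with equal n: n = 2·((z_{α/2} + z_β) / d)².
z_{α/2} + z_β = 1.645 + 0.524 = 2.169.
n = 2 × (2.169 / 0.80)² = 2 × 2.711² = 2 × 7.35 = 14.7.
Round up to the next whole participant.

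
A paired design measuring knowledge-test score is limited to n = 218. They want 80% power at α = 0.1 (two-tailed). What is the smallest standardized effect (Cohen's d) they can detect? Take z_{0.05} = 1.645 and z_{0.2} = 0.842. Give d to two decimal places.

For a single sample (or paired design) of n = 218: d_min = (z_{α/2} + z_β)/√n.
z-sum = 1.645 + 0.842 = 2.487.
d_min = 2.487 / √218 = 2.487 / 14.765 = 0.168.

d_min ≈ 0.17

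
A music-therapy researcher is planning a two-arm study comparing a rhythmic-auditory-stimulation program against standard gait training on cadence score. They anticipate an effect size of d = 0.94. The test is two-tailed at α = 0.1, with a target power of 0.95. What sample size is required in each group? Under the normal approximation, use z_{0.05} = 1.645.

n = 25 per group

For two independent groups with equal n: n = 2·((z_{α/2} + z_β) / d)².
z_{α/2} + z_β = 1.645 + 1.645 = 3.290.
n = 2 × (3.290 / 0.94)² = 2 × 3.500² = 2 × 12.25 = 24.5.
Round up to the next whole participant.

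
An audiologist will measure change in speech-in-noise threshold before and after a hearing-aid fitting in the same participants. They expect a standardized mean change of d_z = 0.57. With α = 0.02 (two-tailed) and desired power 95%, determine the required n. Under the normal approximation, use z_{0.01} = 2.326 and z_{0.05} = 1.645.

For a paired (one-sample on differences) test: n = ((z_{α/2} + z_β) / d)².
z_{α/2} + z_β = 2.326 + 1.645 = 3.971.
n = (3.971 / 0.57)² = 6.967² = 48.53.
Round up.

n = 49 pairs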